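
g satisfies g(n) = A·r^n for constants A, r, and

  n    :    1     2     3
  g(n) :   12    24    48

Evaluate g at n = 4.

96

Consecutive ratio: 24/12 = 2, and 48/24 = 2, so r = 2.
Then A·2^1 = 12 gives A = 6, and g(n) = 6·2^n.
g(4) = 6·2^4 = 96.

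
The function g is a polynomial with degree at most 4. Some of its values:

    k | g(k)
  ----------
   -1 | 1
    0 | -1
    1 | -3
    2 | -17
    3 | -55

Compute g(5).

-251

First differences: -2, -2, -14, -38. Second differences: 0, -12, -24. Third differences: -12, -12.
Level-3 differences are constant, so g has degree 3.
Fitting a degree-3 polynomial gives g(k) = -2k³ - 1.
Then g(5) = -251.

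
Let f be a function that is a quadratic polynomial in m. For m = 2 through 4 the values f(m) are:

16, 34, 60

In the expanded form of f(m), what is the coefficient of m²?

4

Write f(m) = am² + bm + c; the 3 given values yield a linear system in the 3 coefficients.
Solving, f(m) = 4m² - 2m + 4.
The coefficient of m² is 4.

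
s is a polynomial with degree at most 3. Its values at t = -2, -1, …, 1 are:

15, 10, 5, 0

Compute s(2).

Write s(t) = at³ + bt² + ct + d; the 4 given values yield a linear system in the 4 coefficients.
Solving, the top 2 coefficients vanish, and s(t) = -5t + 5.
Then s(2) = -5.

-5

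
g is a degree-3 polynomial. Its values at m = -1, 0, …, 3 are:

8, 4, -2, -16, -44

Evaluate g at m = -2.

First differences: -4, -6, -14, -28. Second differences: -2, -8, -14. Third differences: -6, -6.
Level-3 differences are constant, so g has degree 3.
Fitting a degree-3 polynomial gives g(m) = -m³ - m² - 4m + 4.
Then g(-2) = 16.

16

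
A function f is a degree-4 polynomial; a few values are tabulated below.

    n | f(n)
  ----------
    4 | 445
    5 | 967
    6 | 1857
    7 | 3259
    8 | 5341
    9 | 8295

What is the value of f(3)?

171

First differences: 522, 890, 1402, 2082, 2954. Second differences: 368, 512, 680, 872. Third differences: 144, 168, 192. Fourth differences: 24, 24.
Level-4 differences are constant, so f has degree 4.
Fitting a degree-4 polynomial gives f(n) = n^4 + 2n³ + 3n² + 4n - 3.
Then f(3) = 171.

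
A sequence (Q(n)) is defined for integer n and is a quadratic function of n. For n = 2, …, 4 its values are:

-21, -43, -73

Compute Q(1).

-7

Write Q(n) = an² + bn + c; the 3 given values yield a linear system in the 3 coefficients.
Solving, Q(n) = -4n² - 2n - 1.
Then Q(1) = -7.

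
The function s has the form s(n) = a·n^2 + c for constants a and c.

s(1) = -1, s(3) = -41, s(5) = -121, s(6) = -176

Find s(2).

From s(1) = -1 and s(3) = -41: 1a + c = -1 and 9a + c = -41.
Subtracting: 8a = -40, so a = -5; then c = -1 − (-5)·1 = 4.
So s(n) = -5n² + 4, and s(2) = -16.

-16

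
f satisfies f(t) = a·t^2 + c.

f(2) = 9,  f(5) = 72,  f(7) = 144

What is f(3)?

24

From f(2) = 9 and f(5) = 72: 4a + c = 9 and 25a + c = 72.
Subtracting: 21a = 63, so a = 3; then c = 9 − 3·4 = -3.
So f(t) = 3t² − 3, and f(3) = 24.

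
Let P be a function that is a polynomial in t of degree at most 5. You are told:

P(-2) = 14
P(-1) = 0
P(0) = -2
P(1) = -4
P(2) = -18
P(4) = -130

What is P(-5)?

Write P(t) = at^5 + bt^4 + ct³ + dt² + et + p; the 6 given values yield a linear system in the 6 coefficients.
Solving, the top 2 coefficients vanish, and P(t) = -2t³ - 2.
Then P(-5) = 248.

248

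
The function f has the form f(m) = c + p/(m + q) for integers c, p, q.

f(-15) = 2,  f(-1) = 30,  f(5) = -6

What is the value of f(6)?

-5

(f(m) − c)(m + q) = p for each data point; the three points give a linear system in c and q, then p follows.
Solving: c = 0, q = 0, p = -30, so f(m) = -30/(m + 0).
Then f(6) = 0 − 30/6 = -5.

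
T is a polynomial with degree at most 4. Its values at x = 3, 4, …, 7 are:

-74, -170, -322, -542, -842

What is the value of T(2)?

-22

First differences: -96, -152, -220, -300. Second differences: -56, -68, -80. Third differences: -12, -12.
Level-3 differences are constant, so T has degree 3.
Fitting a degree-3 polynomial gives T(x) = -2x³ - 4x² + 6x - 2.
Then T(2) = -22.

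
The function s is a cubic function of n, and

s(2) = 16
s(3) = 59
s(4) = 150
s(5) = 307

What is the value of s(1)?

Write s(n) = an³ + bn² + cn + d; the 4 given values yield a linear system in the 4 coefficients.
Solving, s(n) = 3n³ - 3n² + n + 2.
Then s(1) = 3.

3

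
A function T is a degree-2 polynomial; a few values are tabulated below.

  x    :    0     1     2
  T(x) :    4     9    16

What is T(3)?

Write T(x) = ax² + bx + c; the 3 given values yield a linear system in the 3 coefficients.
Solving, T(x) = x² + 4x + 4.
Then T(3) = 25.

25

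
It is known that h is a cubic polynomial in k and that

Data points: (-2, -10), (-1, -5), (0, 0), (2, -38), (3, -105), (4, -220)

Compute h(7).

-973

Write h(k) = ak³ + bk² + ck + d; the 6 given values yield a linear system in the 4 coefficients.
Solving, h(k) = -2k³ - 6k² + k.
Then h(7) = -973.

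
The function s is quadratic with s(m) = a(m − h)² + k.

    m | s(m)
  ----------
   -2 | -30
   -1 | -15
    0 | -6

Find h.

First differences 15, 9; second difference -6 = 2a, so a = -3.
Expanding, the m-coefficient is −2ah = 6h; matching it to the data gives h = 1, and then k = -3.
So s(m) = -3(m − 1)² − 3.
Hence h = 1.

1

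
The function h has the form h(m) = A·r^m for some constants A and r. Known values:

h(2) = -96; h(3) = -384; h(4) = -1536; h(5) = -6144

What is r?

Consecutive ratio: -384/(-96) = 4, and -1536/(-384) = 4, so r = 4.
Then A·4^2 = -96 gives A = -6, and h(m) = -6·4^m.

4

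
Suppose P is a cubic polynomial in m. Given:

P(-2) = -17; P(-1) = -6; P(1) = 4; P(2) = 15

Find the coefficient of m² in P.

0

Write P(m) = am³ + bm² + cm + d; the 4 given values yield a linear system in the 4 coefficients.
Solving, P(m) = m³ + 4m - 1.
The coefficient of m² is 0.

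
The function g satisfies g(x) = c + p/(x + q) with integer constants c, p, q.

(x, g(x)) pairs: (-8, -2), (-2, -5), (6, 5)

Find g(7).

4

(g(x) − c)(x + q) = p for each data point; the three points give a linear system in c and q, then p follows.
Solving: c = 0, q = -2, p = 20, so g(x) = 20/(x − 2).
Then g(7) = 0 + 20/5 = 4.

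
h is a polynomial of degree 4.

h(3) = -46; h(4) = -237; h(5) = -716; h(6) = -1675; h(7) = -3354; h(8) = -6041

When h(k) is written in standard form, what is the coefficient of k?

First differences: -191, -479, -959, -1679, -2687. Second differences: -288, -480, -720, -1008. Third differences: -192, -240, -288. Fourth differences: -48, -48.
Level-4 differences are constant, so h has degree 4.
Fitting a degree-4 polynomial gives h(k) = -2k^4 + 4k³ + 2k² - 3k - 1.
The coefficient of k is -3.

-3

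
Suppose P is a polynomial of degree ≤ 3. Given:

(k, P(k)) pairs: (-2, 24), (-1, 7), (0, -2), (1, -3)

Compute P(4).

42

First differences: -17, -9, -1. Second differences: 8, 8.
Level-2 differences are constant, so P has degree 2.
Fitting a degree-2 polynomial gives P(k) = 4k² - 5k - 2.
Then P(4) = 42.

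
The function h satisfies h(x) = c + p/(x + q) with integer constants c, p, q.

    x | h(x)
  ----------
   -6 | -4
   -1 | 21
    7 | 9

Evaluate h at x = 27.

(h(x) − c)(x + q) = p for each data point; the three points give a linear system in c and q, then p follows.
Solving: c = 6, q = 3, p = 30, so h(x) = 6 + 30/(x + 3).
Then h(27) = 6 + 30/30 = 7.

7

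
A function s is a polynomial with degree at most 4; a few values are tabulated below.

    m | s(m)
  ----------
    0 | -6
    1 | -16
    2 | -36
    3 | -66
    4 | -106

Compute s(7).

Write s(m) = am^4 + bm³ + cm² + dm + e; the 5 given values yield a linear system in the 5 coefficients.
Solving, the top 2 coefficients vanish, and s(m) = -5m² - 5m - 6.
Then s(7) = -286.

-286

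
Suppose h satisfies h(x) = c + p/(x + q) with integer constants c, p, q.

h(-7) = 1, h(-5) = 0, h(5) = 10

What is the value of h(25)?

(h(x) − c)(x + q) = p for each data point; the three points give a linear system in c and q, then p follows.
Solving: c = 4, q = -1, p = 24, so h(x) = 4 + 24/(x − 1).
Then h(25) = 4 + 24/24 = 5.

5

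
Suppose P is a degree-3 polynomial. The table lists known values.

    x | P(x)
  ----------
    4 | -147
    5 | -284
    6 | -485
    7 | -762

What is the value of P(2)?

-17

Write P(x) = ax³ + bx² + cx + d; the 4 given values yield a linear system in the 4 coefficients.
Solving, P(x) = -2x³ - 2x² + 3x + 1.
Then P(2) = -17.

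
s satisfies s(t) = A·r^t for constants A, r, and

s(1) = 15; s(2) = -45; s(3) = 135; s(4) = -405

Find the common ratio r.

Consecutive ratio: -45/15 = -3, and 135/(-45) = -3, so r = -3.
Then A·(-3)^1 = 15 gives A = -5, and s(t) = -5·(-3)^t.

-3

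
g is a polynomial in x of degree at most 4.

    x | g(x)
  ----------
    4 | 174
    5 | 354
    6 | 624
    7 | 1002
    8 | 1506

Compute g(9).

2154

First differences: 180, 270, 378, 504. Second differences: 90, 108, 126. Third differences: 18, 18.
Level-3 differences are constant, so g has degree 3.
Fitting a degree-3 polynomial gives g(x) = 3x³ - 3x - 6.
Then g(9) = 2154.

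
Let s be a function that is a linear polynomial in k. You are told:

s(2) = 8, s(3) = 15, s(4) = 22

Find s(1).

First differences: 7, 7.
Level-1 differences are constant, so s has degree 1.
Fitting a degree-1 polynomial gives s(k) = 7k - 6.
Then s(1) = 1.

1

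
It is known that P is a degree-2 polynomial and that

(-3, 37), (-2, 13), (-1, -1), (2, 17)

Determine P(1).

Write P(x) = ax² + bx + c; the 4 given values yield a linear system in the 3 coefficients.
Solving, P(x) = 5x² + x - 5.
Then P(1) = 1.

1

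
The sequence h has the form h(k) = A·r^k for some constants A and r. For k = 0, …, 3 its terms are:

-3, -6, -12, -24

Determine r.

2

Consecutive ratio: -6/(-3) = 2, and -12/(-6) = 2, so r = 2.
Then A·2^0 = -3 gives A = -3, and h(k) = -3·2^k.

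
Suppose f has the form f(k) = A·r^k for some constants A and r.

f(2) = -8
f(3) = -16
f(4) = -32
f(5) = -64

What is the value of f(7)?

Consecutive ratio: -16/(-8) = 2, and -32/(-16) = 2, so r = 2.
Then A·2^2 = -8 gives A = -2, and f(k) = -2·2^k.
f(7) = -2·2^7 = -256.

-256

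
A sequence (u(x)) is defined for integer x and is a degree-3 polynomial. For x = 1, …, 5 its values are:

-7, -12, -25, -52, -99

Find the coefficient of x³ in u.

-1

First differences: -5, -13, -27, -47. Second differences: -8, -14, -20. Third differences: -6, -6.
Level-3 differences are constant, so u has degree 3.
Fitting a degree-3 polynomial gives u(x) = -x³ + 2x² - 4x - 4.
The coefficient of x³ is -1.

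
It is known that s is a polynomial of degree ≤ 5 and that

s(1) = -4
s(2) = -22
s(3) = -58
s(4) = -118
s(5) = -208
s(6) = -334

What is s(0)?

First differences: -18, -36, -60, -90, -126. Second differences: -18, -24, -30, -36. Third differences: -6, -6, -6.
Level-3 differences are constant, so s has degree 3.
Fitting a degree-3 polynomial gives s(x) = -x³ - 3x² - 2x + 2.
The constant term is s(0) = 2.

2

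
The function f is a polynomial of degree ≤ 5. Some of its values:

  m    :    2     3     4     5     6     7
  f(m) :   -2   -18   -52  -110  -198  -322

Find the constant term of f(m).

First differences: -16, -34, -58, -88, -124. Second differences: -18, -24, -30, -36. Third differences: -6, -6, -6.
Level-3 differences are constant, so f has degree 3.
Fitting a degree-3 polynomial gives f(m) = -m³ + 3m.
The constant term is f(0) = 0.

0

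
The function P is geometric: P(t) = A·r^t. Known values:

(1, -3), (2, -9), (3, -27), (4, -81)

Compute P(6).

Consecutive ratio: -9/(-3) = 3, and -27/(-9) = 3, so r = 3.
Then A·3^1 = -3 gives A = -1, and P(t) = -1·3^t.
P(6) = -1·3^6 = -729.

-729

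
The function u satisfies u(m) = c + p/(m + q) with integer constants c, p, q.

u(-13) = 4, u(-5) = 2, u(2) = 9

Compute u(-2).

-7

(u(m) − c)(m + q) = p for each data point; the three points give a linear system in c and q, then p follows.
Solving: c = 5, q = 1, p = 12, so u(m) = 5 + 12/(m + 1).
Then u(-2) = 5 + 12/(-1) = -7.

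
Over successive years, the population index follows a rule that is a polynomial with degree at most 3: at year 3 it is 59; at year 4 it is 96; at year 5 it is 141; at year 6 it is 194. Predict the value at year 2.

30

Write the value at x as u(x).
Write u(x) = ax³ + bx² + cx + d; the 4 given values yield a linear system in the 4 coefficients.
Solving, the leading coefficient vanishes, and u(x) = 4x² + 9x - 4.
Then u(2) = 30.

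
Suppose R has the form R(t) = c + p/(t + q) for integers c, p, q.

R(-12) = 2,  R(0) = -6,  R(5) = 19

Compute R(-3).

-1

(R(t) − c)(t + q) = p for each data point; the three points give a linear system in c and q, then p follows.
Solving: c = 4, q = -3, p = 30, so R(t) = 4 + 30/(t − 3).
Then R(-3) = 4 + 30/(-6) = -1.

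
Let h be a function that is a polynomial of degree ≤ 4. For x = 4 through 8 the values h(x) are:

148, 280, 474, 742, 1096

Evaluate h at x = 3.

First differences: 132, 194, 268, 354. Second differences: 62, 74, 86. Third differences: 12, 12.
Level-3 differences are constant, so h has degree 3.
Fitting a degree-3 polynomial gives h(x) = 2x³ + x² + x.
Then h(3) = 66.

66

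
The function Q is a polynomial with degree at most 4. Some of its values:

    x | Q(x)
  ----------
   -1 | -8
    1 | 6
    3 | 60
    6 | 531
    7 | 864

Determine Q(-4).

Write Q(x) = ax^4 + bx³ + cx² + dx + e; the 5 given values yield a linear system in the 5 coefficients.
Solving, the leading coefficient vanishes, and Q(x) = 3x³ - 4x² + 4x + 3.
Then Q(-4) = -269.

-269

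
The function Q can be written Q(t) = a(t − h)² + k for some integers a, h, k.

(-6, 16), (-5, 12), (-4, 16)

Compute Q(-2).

First differences -4, 4; second difference 8 = 2a, so a = 4.
Expanding, the t-coefficient is −2ah = -8h; matching it to the data gives h = -5, and then k = 12.
So Q(t) = 4(t + 5)² + 12.
Q(-2) = 4·3² + 12 = 48.

48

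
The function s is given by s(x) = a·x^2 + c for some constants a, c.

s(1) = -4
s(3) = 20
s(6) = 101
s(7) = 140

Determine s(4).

From s(1) = -4 and s(3) = 20: 1a + c = -4 and 9a + c = 20.
Subtracting: 8a = 24, so a = 3; then c = -4 − 3·1 = -7.
So s(x) = 3x² − 7, and s(4) = 41.

41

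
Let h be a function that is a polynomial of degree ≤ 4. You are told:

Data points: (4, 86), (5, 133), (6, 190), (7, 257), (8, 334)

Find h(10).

First differences: 47, 57, 67, 77. Second differences: 10, 10, 10.
Level-2 differences are constant, so h has degree 2.
Fitting a degree-2 polynomial gives h(n) = 5n² + 2n - 2.
Then h(10) = 518.

518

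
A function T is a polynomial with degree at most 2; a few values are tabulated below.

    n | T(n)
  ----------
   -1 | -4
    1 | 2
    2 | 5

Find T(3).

8

Write T(n) = an² + bn + c; the 3 given values yield a linear system in the 3 coefficients.
Solving, the leading coefficient vanishes, and T(n) = 3n - 1.
Then T(3) = 8.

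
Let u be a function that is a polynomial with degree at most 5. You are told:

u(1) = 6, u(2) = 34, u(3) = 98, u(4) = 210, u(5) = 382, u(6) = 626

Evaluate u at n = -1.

First differences: 28, 64, 112, 172, 244. Second differences: 36, 48, 60, 72. Third differences: 12, 12, 12.
Level-3 differences are constant, so u has degree 3.
Fitting a degree-3 polynomial gives u(n) = 2n³ + 6n² - 4n + 2.
Then u(-1) = 10.

10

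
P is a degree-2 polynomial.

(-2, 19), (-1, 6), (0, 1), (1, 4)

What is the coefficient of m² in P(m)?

4

First differences: -13, -5, 3. Second differences: 8, 8.
Level-2 differences are constant, so P has degree 2.
Fitting a degree-2 polynomial gives P(m) = 4m² - m + 1.
The coefficient of m² is 4.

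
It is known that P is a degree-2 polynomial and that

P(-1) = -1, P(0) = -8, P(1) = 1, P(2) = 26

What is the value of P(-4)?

First differences: -7, 9, 25. Second differences: 16, 16.
Level-2 differences are constant, so P has degree 2.
Fitting a degree-2 polynomial gives P(n) = 8n² + n - 8.
Then P(-4) = 116.

116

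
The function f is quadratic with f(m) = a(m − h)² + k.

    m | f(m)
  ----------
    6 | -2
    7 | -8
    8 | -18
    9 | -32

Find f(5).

First differences -6, -10, -14; second difference -4 = 2a, so a = -2.
Expanding, the m-coefficient is −2ah = 4h; matching it to the data gives h = 5, and then k = 0.
So f(m) = -2(m − 5)² + 0.
f(5) = -2·0² + 0 = 0.

0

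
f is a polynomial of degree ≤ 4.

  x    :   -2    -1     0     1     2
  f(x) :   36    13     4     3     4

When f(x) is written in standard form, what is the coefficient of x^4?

Write f(x) = ax^4 + bx³ + cx² + dx + e; the 5 given values yield a linear system in the 5 coefficients.
Solving, the leading coefficient vanishes, and f(x) = -x³ + 4x² - 4x + 4.
The coefficient of x^4 is 0.

0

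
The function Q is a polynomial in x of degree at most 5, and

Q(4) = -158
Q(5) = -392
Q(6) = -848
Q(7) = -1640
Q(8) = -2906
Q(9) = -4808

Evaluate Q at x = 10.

-7532

First differences: -234, -456, -792, -1266, -1902. Second differences: -222, -336, -474, -636. Third differences: -114, -138, -162. Fourth differences: -24, -24.
Level-4 differences are constant, so Q has degree 4.
Fitting a degree-4 polynomial gives Q(x) = -x^4 + 3x³ - 5x² - 3x - 2.
Then Q(10) = -7532.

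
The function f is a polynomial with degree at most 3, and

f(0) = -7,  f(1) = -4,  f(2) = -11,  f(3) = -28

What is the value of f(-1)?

First differences: 3, -7, -17. Second differences: -10, -10.
Level-2 differences are constant, so f has degree 2.
Fitting a degree-2 polynomial gives f(n) = -5n² + 8n - 7.
Then f(-1) = -20.

-20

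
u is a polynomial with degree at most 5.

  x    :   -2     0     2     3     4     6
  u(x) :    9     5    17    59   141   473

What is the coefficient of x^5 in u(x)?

0

Write u(x) = ax^5 + bx^4 + cx³ + dx² + ex + p; the 6 given values yield a linear system in the 6 coefficients.
Solving, the top 2 coefficients vanish, and u(x) = 2x³ + 2x² - 6x + 5.
The coefficient of x^5 is 0.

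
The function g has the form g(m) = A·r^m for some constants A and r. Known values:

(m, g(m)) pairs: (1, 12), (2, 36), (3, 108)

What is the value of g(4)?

Consecutive ratio: 36/12 = 3, and 108/36 = 3, so r = 3.
Then A·3^1 = 12 gives A = 4, and g(m) = 4·3^m.
g(4) = 4·3^4 = 324.

324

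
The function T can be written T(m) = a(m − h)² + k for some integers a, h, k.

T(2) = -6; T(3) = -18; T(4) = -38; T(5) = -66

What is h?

First differences -12, -20, -28; second difference -8 = 2a, so a = -4.
Expanding, the m-coefficient is −2ah = 8h; matching it to the data gives h = 1, and then k = -2.
So T(m) = -4(m − 1)² − 2.
Hence h = 1.

1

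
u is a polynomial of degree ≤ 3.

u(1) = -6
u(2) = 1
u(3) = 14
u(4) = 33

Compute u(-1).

-2

Write u(k) = ak³ + bk² + ck + d; the 4 given values yield a linear system in the 4 coefficients.
Solving, the leading coefficient vanishes, and u(k) = 3k² - 2k - 7.
Then u(-1) = -2.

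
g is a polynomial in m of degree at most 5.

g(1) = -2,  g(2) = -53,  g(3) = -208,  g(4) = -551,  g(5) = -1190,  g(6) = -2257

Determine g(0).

5

Write g(m) = am^5 + bm^4 + cm³ + dm² + em + p; the 6 given values yield a linear system in the 6 coefficients.
Solving, the leading coefficient vanishes, and g(m) = -m^4 - 4m³ - 3m² + m + 5.
Then g(0) = 5.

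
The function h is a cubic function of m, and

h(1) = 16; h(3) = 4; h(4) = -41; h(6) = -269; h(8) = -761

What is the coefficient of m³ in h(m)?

Write h(m) = am³ + bm² + cm + d; the 5 given values yield a linear system in the 4 coefficients.
Solving, h(m) = -2m³ + 3m² + 8m + 7.
The coefficient of m³ is -2.

-2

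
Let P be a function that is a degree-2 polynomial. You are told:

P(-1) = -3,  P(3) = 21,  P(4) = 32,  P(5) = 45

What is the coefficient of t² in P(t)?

Write P(t) = at² + bt + c; the 4 given values yield a linear system in the 3 coefficients.
Solving, P(t) = t² + 4t.
The coefficient of t² is 1.

1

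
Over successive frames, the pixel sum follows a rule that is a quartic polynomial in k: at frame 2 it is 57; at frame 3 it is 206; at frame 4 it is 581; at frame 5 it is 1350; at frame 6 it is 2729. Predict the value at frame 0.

5

Write the value at k as g(k).
Write g(k) = ak^4 + bk³ + ck² + dk + e; the 5 given values yield a linear system in the 5 coefficients.
Solving, g(k) = 2k^4 + 3k² + 4k + 5.
Then g(0) = 5.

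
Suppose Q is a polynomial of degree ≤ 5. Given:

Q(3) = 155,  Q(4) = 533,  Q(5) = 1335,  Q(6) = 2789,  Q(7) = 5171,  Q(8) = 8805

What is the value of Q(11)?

31179

First differences: 378, 802, 1454, 2382, 3634. Second differences: 424, 652, 928, 1252. Third differences: 228, 276, 324. Fourth differences: 48, 48.
Level-4 differences are constant, so Q has degree 4.
Fitting a degree-4 polynomial gives Q(n) = 2n^4 + 2n³ - 6n² - 4n + 5.
Then Q(11) = 31179.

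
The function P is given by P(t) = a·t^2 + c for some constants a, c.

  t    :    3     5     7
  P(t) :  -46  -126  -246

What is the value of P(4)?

From P(3) = -46 and P(5) = -126: 9a + c = -46 and 25a + c = -126.
Subtracting: 16a = -80, so a = -5; then c = -46 − (-5)·9 = -1.
So P(t) = -5t² − 1, and P(4) = -81.

-81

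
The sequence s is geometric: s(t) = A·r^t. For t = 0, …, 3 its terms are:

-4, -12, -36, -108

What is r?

3

Consecutive ratio: -12/(-4) = 3, and -36/(-12) = 3, so r = 3.
Then A·3^0 = -4 gives A = -4, and s(t) = -4·3^t.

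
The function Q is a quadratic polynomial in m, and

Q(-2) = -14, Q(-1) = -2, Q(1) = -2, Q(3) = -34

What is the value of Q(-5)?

Write Q(m) = am² + bm + c; the 4 given values yield a linear system in the 3 coefficients.
Solving, Q(m) = -4m² + 2.
Then Q(-5) = -98.

-98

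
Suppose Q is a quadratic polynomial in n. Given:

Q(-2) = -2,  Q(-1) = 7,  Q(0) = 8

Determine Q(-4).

-44

Write Q(n) = an² + bn + c; the 3 given values yield a linear system in the 3 coefficients.
Solving, Q(n) = -4n² - 3n + 8.
Then Q(-4) = -44.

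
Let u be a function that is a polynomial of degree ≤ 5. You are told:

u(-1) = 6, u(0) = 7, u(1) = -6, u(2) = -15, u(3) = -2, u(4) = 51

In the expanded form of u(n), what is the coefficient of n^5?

Write u(n) = an^5 + bn^4 + cn³ + dn² + en + p; the 6 given values yield a linear system in the 6 coefficients.
Solving, the top 2 coefficients vanish, and u(n) = 3n³ - 7n² - 9n + 7.
The coefficient of n^5 is 0.

0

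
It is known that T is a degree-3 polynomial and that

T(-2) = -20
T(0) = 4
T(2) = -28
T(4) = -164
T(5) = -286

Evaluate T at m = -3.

Write T(m) = am³ + bm² + cm + d; the 5 given values yield a linear system in the 4 coefficients.
Solving, T(m) = -m³ - 7m² + 2m + 4.
Then T(-3) = -38.

-38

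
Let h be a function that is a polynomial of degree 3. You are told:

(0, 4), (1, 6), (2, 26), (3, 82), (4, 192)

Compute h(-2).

-18

First differences: 2, 20, 56, 110. Second differences: 18, 36, 54. Third differences: 18, 18.
Level-3 differences are constant, so h has degree 3.
Fitting a degree-3 polynomial gives h(k) = 3k³ - k + 4.
Then h(-2) = -18.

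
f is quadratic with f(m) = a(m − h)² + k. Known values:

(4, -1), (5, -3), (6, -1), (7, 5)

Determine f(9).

First differences -2, 2, 6; second difference 4 = 2a, so a = 2.
Expanding, the m-coefficient is −2ah = -4h; matching it to the data gives h = 5, and then k = -3.
So f(m) = 2(m − 5)² − 3.
f(9) = 2·4² − 3 = 29.

29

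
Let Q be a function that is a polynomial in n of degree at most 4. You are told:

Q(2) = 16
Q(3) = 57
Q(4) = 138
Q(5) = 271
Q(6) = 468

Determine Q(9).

First differences: 41, 81, 133, 197. Second differences: 40, 52, 64. Third differences: 12, 12.
Level-3 differences are constant, so Q has degree 3.
Fitting a degree-3 polynomial gives Q(n) = 2n³ + 2n² - 7n + 6.
Then Q(9) = 1563.

1563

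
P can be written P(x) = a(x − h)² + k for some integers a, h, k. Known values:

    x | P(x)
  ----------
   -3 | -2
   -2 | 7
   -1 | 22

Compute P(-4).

First differences 9, 15; second difference 6 = 2a, so a = 3.
Expanding, the x-coefficient is −2ah = -6h; matching it to the data gives h = -4, and then k = -5.
So P(x) = 3(x + 4)² − 5.
P(-4) = 3·0² − 5 = -5.

-5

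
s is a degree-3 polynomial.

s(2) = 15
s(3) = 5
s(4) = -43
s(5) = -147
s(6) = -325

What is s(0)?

First differences: -10, -48, -104, -178. Second differences: -38, -56, -74. Third differences: -18, -18.
Level-3 differences are constant, so s has degree 3.
Fitting a degree-3 polynomial gives s(m) = -3m³ + 8m² + 7m - 7.
The constant term is s(0) = -7.

-7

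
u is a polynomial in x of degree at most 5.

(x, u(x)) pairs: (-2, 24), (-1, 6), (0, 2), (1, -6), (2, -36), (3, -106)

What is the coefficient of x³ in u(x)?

Write u(x) = ax^5 + bx^4 + cx³ + dx² + ex + p; the 6 given values yield a linear system in the 6 coefficients.
Solving, the top 2 coefficients vanish, and u(x) = -3x³ - 2x² - 3x + 2.
The coefficient of x³ is -3.

-3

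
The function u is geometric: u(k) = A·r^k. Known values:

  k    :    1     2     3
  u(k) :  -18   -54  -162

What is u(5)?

Consecutive ratio: -54/(-18) = 3, and -162/(-54) = 3, so r = 3.
Then A·3^1 = -18 gives A = -6, and u(k) = -6·3^k.
u(5) = -6·3^5 = -1458.

-1458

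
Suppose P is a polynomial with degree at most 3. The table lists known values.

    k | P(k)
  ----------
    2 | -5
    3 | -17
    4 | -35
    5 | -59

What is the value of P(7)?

Write P(k) = ak³ + bk² + ck + d; the 4 given values yield a linear system in the 4 coefficients.
Solving, the leading coefficient vanishes, and P(k) = -3k² + 3k + 1.
Then P(7) = -125.

-125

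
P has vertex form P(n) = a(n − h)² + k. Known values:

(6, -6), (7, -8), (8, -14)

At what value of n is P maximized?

First differences -2, -6; second difference -4 = 2a, so a = -2.
Expanding, the n-coefficient is −2ah = 4h; matching it to the data gives h = 6, and then k = -6.
So P(n) = -2(n − 6)² − 6.
Hence h = 6.

6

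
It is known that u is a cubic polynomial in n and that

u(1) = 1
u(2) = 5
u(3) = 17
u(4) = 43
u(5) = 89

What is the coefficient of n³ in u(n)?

Write u(n) = an³ + bn² + cn + d; the 5 given values yield a linear system in the 4 coefficients.
Solving, u(n) = n³ - 2n² + 3n - 1.
The coefficient of n³ is 1.

1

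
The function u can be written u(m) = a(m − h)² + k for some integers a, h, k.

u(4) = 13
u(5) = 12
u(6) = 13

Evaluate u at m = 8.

21

First differences -1, 1; second difference 2 = 2a, so a = 1.
Expanding, the m-coefficient is −2ah = -2h; matching it to the data gives h = 5, and then k = 12.
So u(m) = 1(m − 5)² + 12.
u(8) = 1·3² + 12 = 21.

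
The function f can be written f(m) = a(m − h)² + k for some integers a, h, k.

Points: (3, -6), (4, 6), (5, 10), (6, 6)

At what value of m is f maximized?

5

First differences 12, 4, -4; second difference -8 = 2a, so a = -4.
Expanding, the m-coefficient is −2ah = 8h; matching it to the data gives h = 5, and then k = 10.
So f(m) = -4(m − 5)² + 10.
Hence h = 5.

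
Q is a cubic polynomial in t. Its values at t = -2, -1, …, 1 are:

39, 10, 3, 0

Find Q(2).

-17

Write Q(t) = at³ + bt² + ct + d; the 4 given values yield a linear system in the 4 coefficients.
Solving, Q(t) = -3t³ + 2t² - 2t + 3.
Then Q(2) = -17.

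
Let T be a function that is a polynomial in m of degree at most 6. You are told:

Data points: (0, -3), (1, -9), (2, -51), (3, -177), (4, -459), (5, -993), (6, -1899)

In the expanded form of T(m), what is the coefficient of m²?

-5

First differences: -6, -42, -126, -282, -534, -906. Second differences: -36, -84, -156, -252, -372. Third differences: -48, -72, -96, -120. Fourth differences: -24, -24, -24.
Level-4 differences are constant, so T has degree 4.
Fitting a degree-4 polynomial gives T(m) = -m^4 - 2m³ - 5m² + 2m - 3.
The coefficient of m² is -5.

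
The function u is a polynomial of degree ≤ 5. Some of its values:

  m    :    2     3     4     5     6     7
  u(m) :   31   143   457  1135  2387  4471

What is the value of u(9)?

12407

First differences: 112, 314, 678, 1252, 2084. Second differences: 202, 364, 574, 832. Third differences: 162, 210, 258. Fourth differences: 48, 48.
Level-4 differences are constant, so u has degree 4.
Fitting a degree-4 polynomial gives u(m) = 2m^4 - m³ + m + 5.
Then u(9) = 12407.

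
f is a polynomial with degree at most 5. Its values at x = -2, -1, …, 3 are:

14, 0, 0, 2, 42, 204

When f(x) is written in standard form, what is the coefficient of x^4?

2

First differences: -14, 0, 2, 40, 162. Second differences: 14, 2, 38, 122. Third differences: -12, 36, 84. Fourth differences: 48, 48.
Level-4 differences are constant, so f has degree 4.
Fitting a degree-4 polynomial gives f(x) = 2x^4 + 2x³ - x² - x.
The coefficient of x^4 is 2.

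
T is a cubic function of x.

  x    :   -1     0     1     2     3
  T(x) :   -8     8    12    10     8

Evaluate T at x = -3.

-100

Write T(x) = ax³ + bx² + cx + d; the 5 given values yield a linear system in the 4 coefficients.
Solving, T(x) = x³ - 6x² + 9x + 8.
Then T(-3) = -100.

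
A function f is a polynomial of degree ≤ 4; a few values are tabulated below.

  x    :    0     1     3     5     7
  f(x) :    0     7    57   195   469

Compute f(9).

Write f(x) = ax^4 + bx³ + cx² + dx + e; the 5 given values yield a linear system in the 5 coefficients.
Solving, the leading coefficient vanishes, and f(x) = x³ + 2x² + 4x.
Then f(9) = 927.

927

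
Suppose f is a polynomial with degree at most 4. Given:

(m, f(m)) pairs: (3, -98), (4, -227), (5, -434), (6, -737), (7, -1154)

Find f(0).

1

First differences: -129, -207, -303, -417. Second differences: -78, -96, -114. Third differences: -18, -18.
Level-3 differences are constant, so f has degree 3.
Fitting a degree-3 polynomial gives f(m) = -3m³ - 3m² + 3m + 1.
Then f(0) = 1.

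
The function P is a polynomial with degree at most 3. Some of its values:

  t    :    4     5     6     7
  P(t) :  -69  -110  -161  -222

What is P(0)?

First differences: -41, -51, -61. Second differences: -10, -10.
Level-2 differences are constant, so P has degree 2.
Fitting a degree-2 polynomial gives P(t) = -5t² + 4t - 5.
The constant term is P(0) = -5.

-5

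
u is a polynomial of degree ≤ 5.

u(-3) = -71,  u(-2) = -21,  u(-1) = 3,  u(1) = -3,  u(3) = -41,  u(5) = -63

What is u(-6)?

-437

Write u(t) = at^5 + bt^4 + ct³ + dt² + et + p; the 6 given values yield a linear system in the 6 coefficients.
Solving, the top 2 coefficients vanish, and u(t) = t³ - 7t² - 4t + 7.
Then u(-6) = -437.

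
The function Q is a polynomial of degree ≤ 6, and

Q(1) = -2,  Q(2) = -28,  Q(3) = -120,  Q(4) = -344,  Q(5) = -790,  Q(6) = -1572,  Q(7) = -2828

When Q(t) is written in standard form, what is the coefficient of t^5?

First differences: -26, -92, -224, -446, -782, -1256. Second differences: -66, -132, -222, -336, -474. Third differences: -66, -90, -114, -138. Fourth differences: -24, -24, -24.
Level-4 differences are constant, so Q has degree 4.
Fitting a degree-4 polynomial gives Q(t) = -t^4 - t³ - 2t² + 2t.
The coefficient of t^5 is 0.

0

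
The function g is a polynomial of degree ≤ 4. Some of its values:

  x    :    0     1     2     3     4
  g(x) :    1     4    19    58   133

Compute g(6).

First differences: 3, 15, 39, 75. Second differences: 12, 24, 36. Third differences: 12, 12.
Level-3 differences are constant, so g has degree 3.
Fitting a degree-3 polynomial gives g(x) = 2x³ + x + 1.
Then g(6) = 439.

439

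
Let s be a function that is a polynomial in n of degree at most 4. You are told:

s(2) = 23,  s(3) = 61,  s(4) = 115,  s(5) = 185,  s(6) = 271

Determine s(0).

-5

First differences: 38, 54, 70, 86. Second differences: 16, 16, 16.
Level-2 differences are constant, so s has degree 2.
Fitting a degree-2 polynomial gives s(n) = 8n² - 2n - 5.
Then s(0) = -5.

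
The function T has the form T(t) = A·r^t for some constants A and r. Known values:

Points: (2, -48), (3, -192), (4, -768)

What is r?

Consecutive ratio: -192/(-48) = 4, and -768/(-192) = 4, so r = 4.
Then A·4^2 = -48 gives A = -3, and T(t) = -3·4^t.

4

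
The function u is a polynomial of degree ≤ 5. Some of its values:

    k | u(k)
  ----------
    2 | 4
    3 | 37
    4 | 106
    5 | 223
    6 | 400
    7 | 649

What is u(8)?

982

First differences: 33, 69, 117, 177, 249. Second differences: 36, 48, 60, 72. Third differences: 12, 12, 12.
Level-3 differences are constant, so u has degree 3.
Extending the table by one column gives the next first difference 333, so u(8) = 649 + 333 = 982.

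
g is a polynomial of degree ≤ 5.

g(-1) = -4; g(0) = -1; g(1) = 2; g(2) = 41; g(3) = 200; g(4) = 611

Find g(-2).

5

First differences: 3, 3, 39, 159, 411. Second differences: 0, 36, 120, 252. Third differences: 36, 84, 132. Fourth differences: 48, 48.
Level-4 differences are constant, so g has degree 4.
Fitting a degree-4 polynomial gives g(x) = 2x^4 + 2x³ - 2x² + x - 1.
Then g(-2) = 5.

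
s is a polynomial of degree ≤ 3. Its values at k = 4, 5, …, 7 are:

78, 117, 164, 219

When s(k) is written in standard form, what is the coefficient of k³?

0

Write s(k) = ak³ + bk² + ck + d; the 4 given values yield a linear system in the 4 coefficients.
Solving, the leading coefficient vanishes, and s(k) = 4k² + 3k + 2.
The coefficient of k³ is 0.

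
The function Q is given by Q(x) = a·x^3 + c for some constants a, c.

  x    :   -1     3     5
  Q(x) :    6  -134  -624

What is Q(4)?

From Q(-1) = 6 and Q(3) = -134: -1a + c = 6 and 27a + c = -134.
Subtracting: 28a = -140, so a = -5; then c = 6 − (-5)·(-1) = 1.
So Q(x) = -5x³ + 1, and Q(4) = -319.

-319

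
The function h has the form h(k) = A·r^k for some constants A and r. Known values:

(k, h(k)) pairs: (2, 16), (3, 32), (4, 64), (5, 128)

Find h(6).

Consecutive ratio: 32/16 = 2, and 64/32 = 2, so r = 2.
Then A·2^2 = 16 gives A = 4, and h(k) = 4·2^k.
h(6) = 4·2^6 = 256.

256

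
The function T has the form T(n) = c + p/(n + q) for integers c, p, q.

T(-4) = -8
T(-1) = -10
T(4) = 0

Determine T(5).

-2

(T(n) − c)(n + q) = p for each data point; the three points give a linear system in c and q, then p follows.
Solving: c = -6, q = -2, p = 12, so T(n) = -6 + 12/(n − 2).
Then T(5) = -6 + 12/3 = -2.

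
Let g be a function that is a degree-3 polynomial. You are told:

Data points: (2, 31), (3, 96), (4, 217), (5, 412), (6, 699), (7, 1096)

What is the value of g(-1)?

-8

First differences: 65, 121, 195, 287, 397. Second differences: 56, 74, 92, 110. Third differences: 18, 18, 18.
Level-3 differences are constant, so g has degree 3.
Fitting a degree-3 polynomial gives g(k) = 3k³ + k² + 3k - 3.
Then g(-1) = -8.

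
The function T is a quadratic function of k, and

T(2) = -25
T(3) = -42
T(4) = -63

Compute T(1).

Write T(k) = ak² + bk + c; the 3 given values yield a linear system in the 3 coefficients.
Solving, T(k) = -2k² - 7k - 3.
Then T(1) = -12.

-12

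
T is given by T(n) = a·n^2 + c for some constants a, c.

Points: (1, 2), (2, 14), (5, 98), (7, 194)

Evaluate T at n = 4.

From T(1) = 2 and T(2) = 14: 1a + c = 2 and 4a + c = 14.
Subtracting: 3a = 12, so a = 4; then c = 2 − 4·1 = -2.
So T(n) = 4n² − 2, and T(4) = 62.

62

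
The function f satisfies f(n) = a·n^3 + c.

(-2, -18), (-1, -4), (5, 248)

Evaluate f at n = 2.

From f(-2) = -18 and f(-1) = -4: -8a + c = -18 and -1a + c = -4.
Subtracting: 7a = 14, so a = 2; then c = -18 − 2·(-8) = -2.
So f(n) = 2n³ − 2, and f(2) = 14.

14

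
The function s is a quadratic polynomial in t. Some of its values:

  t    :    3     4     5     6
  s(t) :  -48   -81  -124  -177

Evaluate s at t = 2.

First differences: -33, -43, -53. Second differences: -10, -10.
Level-2 differences are constant, so s has degree 2.
Fitting a degree-2 polynomial gives s(t) = -5t² + 2t - 9.
Then s(2) = -25.

-25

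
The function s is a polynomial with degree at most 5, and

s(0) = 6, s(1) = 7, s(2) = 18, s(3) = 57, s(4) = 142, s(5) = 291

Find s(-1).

Write s(k) = ak^5 + bk^4 + ck³ + dk² + ek + p; the 6 given values yield a linear system in the 6 coefficients.
Solving, the top 2 coefficients vanish, and s(k) = 3k³ - 4k² + 2k + 6.
Then s(-1) = -3.

-3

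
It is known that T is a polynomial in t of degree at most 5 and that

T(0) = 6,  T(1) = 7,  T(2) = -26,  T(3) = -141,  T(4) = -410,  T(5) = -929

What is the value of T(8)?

Write T(t) = at^5 + bt^4 + ct³ + dt² + et + p; the 6 given values yield a linear system in the 6 coefficients.
Solving, the leading coefficient vanishes, and T(t) = -t^4 - 2t³ - 4t² + 8t + 6.
Then T(8) = -5306.

-5306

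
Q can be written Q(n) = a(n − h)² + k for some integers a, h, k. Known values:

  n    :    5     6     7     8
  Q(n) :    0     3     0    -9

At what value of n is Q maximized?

6

First differences 3, -3, -9; second difference -6 = 2a, so a = -3.
Expanding, the n-coefficient is −2ah = 6h; matching it to the data gives h = 6, and then k = 3.
So Q(n) = -3(n − 6)² + 3.
Hence h = 6.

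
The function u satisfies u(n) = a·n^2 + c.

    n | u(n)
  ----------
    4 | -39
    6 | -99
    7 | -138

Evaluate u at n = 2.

From u(4) = -39 and u(6) = -99: 16a + c = -39 and 36a + c = -99.
Subtracting: 20a = -60, so a = -3; then c = -39 − (-3)·16 = 9.
So u(n) = -3n² + 9, and u(2) = -3.

-3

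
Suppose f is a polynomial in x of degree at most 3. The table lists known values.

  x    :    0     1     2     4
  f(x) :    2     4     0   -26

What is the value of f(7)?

-110

Write f(x) = ax³ + bx² + cx + d; the 4 given values yield a linear system in the 4 coefficients.
Solving, the leading coefficient vanishes, and f(x) = -3x² + 5x + 2.
Then f(7) = -110.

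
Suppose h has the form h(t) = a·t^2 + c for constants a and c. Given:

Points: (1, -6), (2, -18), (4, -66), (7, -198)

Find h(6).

-146

From h(1) = -6 and h(2) = -18: 1a + c = -6 and 4a + c = -18.
Subtracting: 3a = -12, so a = -4; then c = -6 − (-4)·1 = -2.
So h(t) = -4t² − 2, and h(6) = -146.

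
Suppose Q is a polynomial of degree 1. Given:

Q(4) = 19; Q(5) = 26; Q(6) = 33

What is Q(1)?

First differences: 7, 7.
Level-1 differences are constant, so Q has degree 1.
Fitting a degree-1 polynomial gives Q(t) = 7t - 9.
Then Q(1) = -2.

-2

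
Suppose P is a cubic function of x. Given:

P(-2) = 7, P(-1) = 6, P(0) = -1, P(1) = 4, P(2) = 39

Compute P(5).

First differences: -1, -7, 5, 35. Second differences: -6, 12, 30. Third differences: 18, 18.
Level-3 differences are constant, so P has degree 3.
Fitting a degree-3 polynomial gives P(x) = 3x³ + 6x² - 4x - 1.
Then P(5) = 504.

504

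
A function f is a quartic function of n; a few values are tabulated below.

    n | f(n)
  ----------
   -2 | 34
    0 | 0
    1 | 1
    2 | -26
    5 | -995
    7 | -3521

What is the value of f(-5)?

Write f(n) = an^4 + bn³ + cn² + dn + e; the 6 given values yield a linear system in the 5 coefficients.
Solving, f(n) = -n^4 - 4n³ + 5n² + n.
Then f(-5) = -5.

-5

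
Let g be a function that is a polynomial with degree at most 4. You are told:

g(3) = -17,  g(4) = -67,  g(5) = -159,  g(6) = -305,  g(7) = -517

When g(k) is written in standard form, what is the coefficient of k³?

First differences: -50, -92, -146, -212. Second differences: -42, -54, -66. Third differences: -12, -12.
Level-3 differences are constant, so g has degree 3.
Fitting a degree-3 polynomial gives g(k) = -2k³ + 3k² + 3k + 1.
The coefficient of k³ is -2.

-2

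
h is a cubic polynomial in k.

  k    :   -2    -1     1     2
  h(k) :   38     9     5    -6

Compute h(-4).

240

Write h(k) = ak³ + bk² + ck + d; the 4 given values yield a linear system in the 4 coefficients.
Solving, h(k) = -3k³ + 3k² + k + 4.
Then h(-4) = 240.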